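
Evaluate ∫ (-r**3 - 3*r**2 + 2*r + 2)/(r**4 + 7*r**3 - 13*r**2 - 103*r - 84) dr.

Factor the denominator: (r - 4)*(r + 1)*(r + 3)*(r + 7).
Partial-fraction decomposition: -23/(33*(r + 7)) - 1/(14*(r + 3)) + 1/(30*(r + 1)) - 102/(385*(r - 4)).
Integrate each term: A/(r−a) contributes A·log|r−a|.

-102*log(r - 4)/385 + log(r + 1)/30 - log(r + 3)/14 - 23*log(r + 7)/33 + C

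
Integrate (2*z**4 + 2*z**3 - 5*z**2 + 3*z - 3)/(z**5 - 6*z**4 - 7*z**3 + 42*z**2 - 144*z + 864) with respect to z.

953*log(z - 6)/300 - 569*log(z - 4)/400 + 289*log(z + 4)/2000 + 19*log(z**2 + 9)/375 + 151*atan(z/3)/375 + C

Factor the denominator: (z - 6)*(z - 4)*(z + 4)*(z**2 + 9).
Partial-fraction decomposition: (38*z + 453)/(375*(z**2 + 9)) + 289/(2000*(z + 4)) - 569/(400*(z - 4)) + 953/(300*(z - 6)).
Integrate each term; A/(z−a) gives A·log|z−a|; the (Bz+D)/(z²+p²) term gives a log and an atan.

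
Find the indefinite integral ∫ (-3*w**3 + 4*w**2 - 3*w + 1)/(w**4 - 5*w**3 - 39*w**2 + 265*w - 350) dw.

Factor the denominator: (w - 5)**2*(w - 2)*(w + 7).
Partial-fraction decomposition: -1247/(1296*(w + 7)) - 13/(81*(w - 2)) - 811/(432*(w - 5)) - 289/(36*(w - 5)**2).
Integrate each term; A/(w−a) gives A·log|w−a|; A/(w−a)² gives −A/(w−a).

-811*log(w - 5)/432 - 13*log(w - 2)/81 - 1247*log(w + 7)/1296 + 289/(36*w - 180) + C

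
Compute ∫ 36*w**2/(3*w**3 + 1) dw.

Let u = 3*w**3 + 1, so du = (9*w**2) dw.
Rewriting, the integral becomes 4·∫ 1/u du = 4·log(u).
Substituting back, u = 3*w**3 + 1.

4*log(3*w**3 + 1) + C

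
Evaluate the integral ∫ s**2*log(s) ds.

Use integration by parts with u = log(s), dv = s**2 ds.
Then du = 1/s ds and v = s**3/3.

s**3*log(s)/3 - s**3/9 + C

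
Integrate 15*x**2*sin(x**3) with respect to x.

-5*cos(x**3) + C

Let u = x**3, so du = (3*x**2) dx.
Rewriting, the integral becomes 5·∫ sin(u) du = 5·-cos(u).
Substituting back, u = x**3.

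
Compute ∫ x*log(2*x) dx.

x**2*(log(x) + log(2))/2 - x**2/4 + C

Use integration by parts with u = log(2*x), dv = x dx.
Then du = 1/x dx and v = x**2/2.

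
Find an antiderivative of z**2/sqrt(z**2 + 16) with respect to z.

Substitute z = 4·tan(θ), so dz = 4·sec(θ)^2 dθ and the radical becomes sqrt(z**2 + 16) = 4·sec(θ) by the Pythagorean identity.
Integrate the resulting trig expression in θ, then back-substitute tan(θ) = z/4, sec(θ) = sqrt(z**2 + 16)/4 (absorbing any constant into C).

z*sqrt(z**2 + 16)/2 - 8*log(z + sqrt(z**2 + 16)) + C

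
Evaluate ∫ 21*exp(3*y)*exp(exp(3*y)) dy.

Let u = exp(3*y), so du = (3*exp(3*y)) dy.
Rewriting, the integral becomes 7·∫ e^u du = 7·e^u.
Substituting back, u = exp(3*y).

7*exp(exp(3*y)) + C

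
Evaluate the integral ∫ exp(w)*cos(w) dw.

Let I denote the integral. Integrate by parts with u = cos(w), dv = exp(w) dw, so v = exp(w): I = exp(w)*cos(w) + ∫ exp(w)*sin(w) dw.
Apply parts again with u = sin(w), dv = exp(w) dw: ∫ exp(w)*sin(w) dw = exp(w)*sin(w) − I. Substituting back brings back I: I = exp(w)*sin(w) + exp(w)*cos(w) − I.
Solving for I: (1 + 1)·I equals the remaining terms, so I = (1/2)·(exp(w)*sin(w) + exp(w)*cos(w)).

exp(w)*sin(w)/2 + exp(w)*cos(w)/2 + C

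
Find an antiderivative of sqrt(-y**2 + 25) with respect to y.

Substitute y = 5·sin(θ), so dy = 5·cos(θ) dθ and the radical becomes sqrt(-y**2 + 25) = 5·cos(θ) by the Pythagorean identity.
Integrate the resulting trig expression in θ, then back-substitute θ = asin(y/5), sin(θ) = y/5, cos(θ) = sqrt(-y**2 + 25)/5 (absorbing any constant into C).

y*sqrt(-y**2 + 25)/2 + 25*asin(y/5)/2 + C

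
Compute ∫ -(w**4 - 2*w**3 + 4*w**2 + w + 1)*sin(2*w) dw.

Use integration by parts with u = w**4 - 2*w**3 + 4*w**2 + w + 1, dv = -sin(2*w) dw, so v = cos(2*w)/2.
Apply parts 4 times (tabular method): alternate signs, differentiate u down to 0, integrate dv up.

w**4*cos(2*w)/2 - w**3*sin(2*w) - w**3*cos(2*w) + 3*w**2*sin(2*w)/2 + w**2*cos(2*w)/2 - w*sin(2*w)/2 + 2*w*cos(2*w) - sin(2*w) + cos(2*w)/4 + C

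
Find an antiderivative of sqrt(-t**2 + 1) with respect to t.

t*sqrt(-t**2 + 1)/2 + asin(t)/2 + C

Substitute t = sin(θ), so dt = cos(θ) dθ and the radical becomes sqrt(-t**2 + 1) = cos(θ) by the Pythagorean identity.
Integrate the resulting trig expression in θ, then back-substitute θ = asin(t), sin(θ) = t, cos(θ) = sqrt(-t**2 + 1) (absorbing any constant into C).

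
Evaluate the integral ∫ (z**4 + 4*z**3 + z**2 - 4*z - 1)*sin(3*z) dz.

-z**4*cos(3*z)/3 + 4*z**3*sin(3*z)/9 - 4*z**3*cos(3*z)/3 + 4*z**2*sin(3*z)/3 + z**2*cos(3*z)/9 - 2*z*sin(3*z)/27 + 20*z*cos(3*z)/9 - 20*sin(3*z)/27 + 25*cos(3*z)/81 + C

Use integration by parts with u = z**4 + 4*z**3 + z**2 - 4*z - 1, dv = sin(3*z) dz, so v = -cos(3*z)/3.
Apply parts 4 times (tabular method): alternate signs, differentiate u down to 0, integrate dv up.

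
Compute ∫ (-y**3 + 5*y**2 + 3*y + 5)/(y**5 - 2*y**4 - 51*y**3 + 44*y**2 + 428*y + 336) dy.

-log(y - 7)/39 - 11*log(y - 4)/300 + log(y + 1)/25 - log(y + 2)/8 + 383*log(y + 6)/2600 + C

Factor the denominator: (y - 7)*(y - 4)*(y + 1)*(y + 2)*(y + 6).
Partial-fraction decomposition: 383/(2600*(y + 6)) - 1/(8*(y + 2)) + 1/(25*(y + 1)) - 11/(300*(y - 4)) - 1/(39*(y - 7)).
Integrate each term: A/(y−a) contributes A·log|y−a|.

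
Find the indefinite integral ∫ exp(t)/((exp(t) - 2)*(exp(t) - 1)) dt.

log(exp(t) - 2) - log(exp(t) - 1) + C

Let u = e^t, du = e^t dt.
The integral becomes ∫ du/((u-1)(u-2)); decompose into partial fractions.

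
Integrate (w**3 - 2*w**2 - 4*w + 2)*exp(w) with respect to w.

(w**3 - 5*w**2 + 6*w - 4)*exp(w) + C

Use integration by parts with u = w**3 - 2*w**2 - 4*w + 2, dv = exp(w) dw, so v = exp(w).
Apply parts 3 times (tabular method): alternate signs, differentiate u down to 0, integrate dv up.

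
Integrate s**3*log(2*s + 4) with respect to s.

s**4*log(2*s + 4)/4 - s**4/16 + s**3/6 - s**2/2 + 2*s - 4*log(s + 2) + C

Use integration by parts with u = log(2*s + 4), dv = s**3 ds.
Then du = 2/(2*s + 4) ds and v = s**4/4.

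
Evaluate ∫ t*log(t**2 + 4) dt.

Let u = t**2 + 4, so du = (2*t) dt.
The integral becomes (1/2)·∫ log(u) du; integrate by parts with u′=log(u), dv′=du.

t**2*log(t**2 + 4)/2 - t**2/2 + 2*log(t**2 + 4) + C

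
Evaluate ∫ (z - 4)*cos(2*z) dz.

z*sin(2*z)/2 - 2*sin(2*z) + cos(2*z)/4 + C

Use integration by parts with u = z - 4, dv = cos(2*z) dz, so v = sin(2*z)/2.
Apply parts 1 times (tabular method): alternate signs, differentiate u down to 0, integrate dv up.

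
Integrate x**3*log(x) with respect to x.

Use integration by parts with u = log(x), dv = x**3 dx.
Then du = 1/x dx and v = x**4/4.

x**4*log(x)/4 - x**4/16 + C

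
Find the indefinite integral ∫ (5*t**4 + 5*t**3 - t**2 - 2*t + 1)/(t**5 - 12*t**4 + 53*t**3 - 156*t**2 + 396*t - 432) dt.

Factor the denominator: (t - 6)*(t - 4)*(t - 2)*(t**2 + 9).
Partial-fraction decomposition: -(3469*t - 2019)/(2925*(t**2 + 9)) + 113/(104*(t - 2)) - 1577/(100*(t - 4)) + 7513/(360*(t - 6)).
Integrate each term; A/(t−a) gives A·log|t−a|; the (Bt+D)/(t²+p²) term gives a log and an atan.

7513*log(t - 6)/360 - 1577*log(t - 4)/100 + 113*log(t - 2)/104 - 3469*log(t**2 + 9)/5850 + 673*atan(t/3)/2925 + C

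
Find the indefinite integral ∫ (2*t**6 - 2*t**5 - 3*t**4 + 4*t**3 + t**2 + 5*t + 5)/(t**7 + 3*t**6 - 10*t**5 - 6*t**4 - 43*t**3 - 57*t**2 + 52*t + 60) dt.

Factor the denominator: (t - 3)*(t - 1)*(t + 1)**2*(t + 5)*(t**2 + 4).
Partial-fraction decomposition: (1814*t - 7649)/(9425*(t**2 + 4)) + 5855/(3712*(t + 5)) + 1/(50*(t + 1)) - 1/(80*(t + 1)**2) - 1/(20*(t - 1)) + 433/(1664*(t - 3)).
Integrate each term; A/(t−a) gives A·log|t−a|; the (Bt+D)/(t²+p²) term gives a log and an atan.

433*log(t - 3)/1664 - log(t - 1)/20 + log(t + 1)/50 + 5855*log(t + 5)/3712 + 907*log(t**2 + 4)/9425 - 7649*atan(t/2)/18850 + 1/(80*t + 80) + C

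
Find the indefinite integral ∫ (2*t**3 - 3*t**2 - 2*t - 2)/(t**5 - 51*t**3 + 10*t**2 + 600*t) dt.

Factor the denominator: t*(t - 5)**2*(t + 4)*(t + 6).
Partial-fraction decomposition: -265/(726*(t + 6)) + 85/(324*(t + 4)) + 25973/(245025*(t - 5)) + 163/(495*(t - 5)**2) - 1/(300*t).
Integrate each term; A/(t−a) gives A·log|t−a|; A/(t−a)² gives −A/(t−a).

-log(t)/300 + 25973*log(t - 5)/245025 + 85*log(t + 4)/324 - 265*log(t + 6)/726 - 163/(495*t - 2475) + C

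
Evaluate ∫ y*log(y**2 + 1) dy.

Let u = y**2 + 1, so du = (2*y) dy.
The integral becomes (1/2)·∫ log(u) du; integrate by parts with u′=log(u), dv′=du.

y**2*log(y**2 + 1)/2 - y**2/2 + log(y**2 + 1)/2 + C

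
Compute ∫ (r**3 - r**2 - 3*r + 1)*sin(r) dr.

Use integration by parts with u = r**3 - r**2 - 3*r + 1, dv = sin(r) dr, so v = -cos(r).
Apply parts 3 times (tabular method): alternate signs, differentiate u down to 0, integrate dv up.

-r**3*cos(r) + 3*r**2*sin(r) + r**2*cos(r) - 2*r*sin(r) + 9*r*cos(r) - 9*sin(r) - 3*cos(r) + C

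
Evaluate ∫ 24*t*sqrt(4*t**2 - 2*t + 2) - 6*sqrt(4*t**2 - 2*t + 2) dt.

2*(4*t**2 - 2*t + 2)**(3/2) + C

Let u = 4*t**2 - 2*t + 2, so du = (8*t - 2) dt.
Rewriting, the integral becomes 3·∫ √u du = 3·(2/3)u^(3/2).
Substituting back, u = 4*t**2 - 2*t + 2.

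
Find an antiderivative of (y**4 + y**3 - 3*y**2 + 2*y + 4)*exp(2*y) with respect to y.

(4*y**4 - 4*y**3 - 6*y**2 + 14*y + 9)*exp(2*y)/8 + C

Use integration by parts with u = y**4 + y**3 - 3*y**2 + 2*y + 4, dv = exp(2*y) dy, so v = exp(2*y)/2.
Apply parts 4 times (tabular method): alternate signs, differentiate u down to 0, integrate dv up.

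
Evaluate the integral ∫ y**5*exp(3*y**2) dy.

Let u = y², du = 2y dy; rewrite as (1/2)∫ u^2·exp(3u) du.
Now integrate by parts 2 times.

(9*y**4 - 6*y**2 + 2)*exp(3*y**2)/54 + C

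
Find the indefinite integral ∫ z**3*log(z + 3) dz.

z**4*log(z + 3)/4 - z**4/16 + z**3/4 - 9*z**2/8 + 27*z/4 - 81*log(z + 3)/4 + C

Use integration by parts with u = log(z + 3), dv = z**3 dz.
Then du = 1/(z + 3) dz and v = z**4/4.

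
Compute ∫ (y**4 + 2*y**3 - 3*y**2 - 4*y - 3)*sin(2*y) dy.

Use integration by parts with u = y**4 + 2*y**3 - 3*y**2 - 4*y - 3, dv = sin(2*y) dy, so v = -cos(2*y)/2.
Apply parts 4 times (tabular method): alternate signs, differentiate u down to 0, integrate dv up.

-y**4*cos(2*y)/2 + y**3*sin(2*y) - y**3*cos(2*y) + 3*y**2*sin(2*y)/2 + 3*y**2*cos(2*y) - 3*y*sin(2*y) + 7*y*cos(2*y)/2 - 7*sin(2*y)/4 + C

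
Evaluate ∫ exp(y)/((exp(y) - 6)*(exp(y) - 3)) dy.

Let u = e^y, du = e^y dy.
The integral becomes ∫ du/((u-3)(u-6)); decompose into partial fractions.

log(exp(y) - 6)/3 - log(exp(y) - 3)/3 + C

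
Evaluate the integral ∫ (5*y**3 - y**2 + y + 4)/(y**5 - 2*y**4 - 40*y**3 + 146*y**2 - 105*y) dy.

Factor the denominator: y*(y - 5)*(y - 3)*(y - 1)*(y + 7).
Partial-fraction decomposition: -589/(2240*(y + 7)) + 9/(64*(y - 1)) - 133/(120*(y - 3)) + 203/(160*(y - 5)) - 4/(105*y).
Integrate each term: A/(y−a) contributes A·log|y−a|.

-4*log(y)/105 + 203*log(y - 5)/160 - 133*log(y - 3)/120 + 9*log(y - 1)/64 - 589*log(y + 7)/2240 + C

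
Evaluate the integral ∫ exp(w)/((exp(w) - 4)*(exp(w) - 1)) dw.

Let u = e^w, du = e^w dw.
The integral becomes ∫ du/((u-1)(u-4)); decompose into partial fractions.

log(exp(w) - 4)/3 - log(exp(w) - 1)/3 + C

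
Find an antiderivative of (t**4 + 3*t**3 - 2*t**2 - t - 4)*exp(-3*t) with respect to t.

(-27*t**4 - 117*t**3 - 63*t**2 - 15*t + 103)*exp(-3*t)/81 + C

Use integration by parts with u = t**4 + 3*t**3 - 2*t**2 - t - 4, dv = exp(-3*t) dt, so v = -exp(-3*t)/3.
Apply parts 4 times (tabular method): alternate signs, differentiate u down to 0, integrate dv up.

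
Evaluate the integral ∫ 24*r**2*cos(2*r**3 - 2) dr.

4*sin(2*r**3 - 2) + C

Let u = 2*r**3 - 2, so du = (6*r**2) dr.
Rewriting, the integral becomes 4·∫ cos(u) du = 4·sin(u).
Substituting back, u = 2*r**3 - 2.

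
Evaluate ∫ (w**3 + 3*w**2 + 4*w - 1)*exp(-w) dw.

(-w**3 - 6*w**2 - 16*w - 15)*exp(-w) + C

Use integration by parts with u = w**3 + 3*w**2 + 4*w - 1, dv = exp(-w) dw, so v = -exp(-w).
Apply parts 3 times (tabular method): alternate signs, differentiate u down to 0, integrate dv up.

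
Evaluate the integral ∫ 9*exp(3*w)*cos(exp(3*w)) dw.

Let u = exp(3*w), so du = (3*exp(3*w)) dw.
Rewriting, the integral becomes 3·∫ cos(u) du = 3·sin(u).
Substituting back, u = exp(3*w).

3*sin(exp(3*w)) + C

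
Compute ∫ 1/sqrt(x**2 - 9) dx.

Substitute x = 3·sec(θ), so dx = 3·sec(θ)*tan(θ) dθ and the radical becomes sqrt(x**2 - 9) = 3·tan(θ) by the Pythagorean identity.
Integrate the resulting trig expression in θ, then back-substitute sec(θ) = x/3, tan(θ) = sqrt(x**2 - 9)/3 (absorbing any constant into C).

log(x + sqrt(x**2 - 9)) + C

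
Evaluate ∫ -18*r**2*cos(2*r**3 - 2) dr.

-3*sin(2*r**3 - 2) + C

Let u = 2*r**3 - 2, so du = (6*r**2) dr.
Rewriting, the integral becomes -3·∫ cos(u) du = -3·sin(u).
Substituting back, u = 2*r**3 - 2.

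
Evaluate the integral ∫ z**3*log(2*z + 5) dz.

z**4*log(2*z + 5)/4 - z**4/16 + 5*z**3/24 - 25*z**2/32 + 125*z/32 - 625*log(2*z + 5)/64 + C

Use integration by parts with u = log(2*z + 5), dv = z**3 dz.
Then du = 2/(2*z + 5) dz and v = z**4/4.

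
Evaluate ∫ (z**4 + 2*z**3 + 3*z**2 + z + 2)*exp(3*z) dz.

Use integration by parts with u = z**4 + 2*z**3 + 3*z**2 + z + 2, dv = exp(3*z) dz, so v = exp(3*z)/3.
Apply parts 4 times (tabular method): alternate signs, differentiate u down to 0, integrate dv up.

(27*z**4 + 18*z**3 + 63*z**2 - 15*z + 59)*exp(3*z)/81 + C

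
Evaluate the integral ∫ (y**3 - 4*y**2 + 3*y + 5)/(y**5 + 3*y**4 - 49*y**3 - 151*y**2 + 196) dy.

173*log(y - 7)/6804 - 5*log(y - 1)/432 + 224*log(y + 2)/1215 - 111*log(y + 7)/560 + 5/(27*y + 54) + C

Factor the denominator: (y - 7)*(y - 1)*(y + 2)**2*(y + 7).
Partial-fraction decomposition: -111/(560*(y + 7)) + 224/(1215*(y + 2)) - 5/(27*(y + 2)**2) - 5/(432*(y - 1)) + 173/(6804*(y - 7)).
Integrate each term; A/(y−a) gives A·log|y−a|; A/(y−a)² gives −A/(y−a).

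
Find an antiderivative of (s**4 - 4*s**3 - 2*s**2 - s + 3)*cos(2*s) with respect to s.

s**4*sin(2*s)/2 - 2*s**3*sin(2*s) + s**3*cos(2*s) - 5*s**2*sin(2*s)/2 - 3*s**2*cos(2*s) + 5*s*sin(2*s)/2 - 5*s*cos(2*s)/2 + 11*sin(2*s)/4 + 5*cos(2*s)/4 + C

Use integration by parts with u = s**4 - 4*s**3 - 2*s**2 - s + 3, dv = cos(2*s) ds, so v = sin(2*s)/2.
Apply parts 4 times (tabular method): alternate signs, differentiate u down to 0, integrate dv up.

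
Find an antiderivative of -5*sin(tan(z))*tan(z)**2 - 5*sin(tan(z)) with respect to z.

Let u = tan(z), so du = (tan(z)**2 + 1) dz.
Rewriting, the integral becomes -5·∫ sin(u) du = -5·-cos(u).
Substituting back, u = tan(z).

5*cos(tan(z)) + C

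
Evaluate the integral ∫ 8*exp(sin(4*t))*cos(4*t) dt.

2*exp(sin(4*t)) + C

Let u = sin(4*t), so du = (4*cos(4*t)) dt.
Rewriting, the integral becomes 2·∫ e^u du = 2·e^u.
Substituting back, u = sin(4*t).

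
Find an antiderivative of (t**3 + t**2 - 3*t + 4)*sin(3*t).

Use integration by parts with u = t**3 + t**2 - 3*t + 4, dv = sin(3*t) dt, so v = -cos(3*t)/3.
Apply parts 3 times (tabular method): alternate signs, differentiate u down to 0, integrate dv up.

-t**3*cos(3*t)/3 + t**2*sin(3*t)/3 - t**2*cos(3*t)/3 + 2*t*sin(3*t)/9 + 11*t*cos(3*t)/9 - 11*sin(3*t)/27 - 34*cos(3*t)/27 + C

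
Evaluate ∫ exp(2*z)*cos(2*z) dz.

Let I denote the integral. Integrate by parts with u = cos(2*z), dv = exp(2*z) dz, so v = exp(2*z)/2: I = exp(2*z)*cos(2*z)/2 + ∫ exp(2*z)*sin(2*z) dz.
Apply parts again with u = sin(2*z), dv = exp(2*z) dz: ∫ exp(2*z)*sin(2*z) dz = exp(2*z)*sin(2*z)/2 − I. Substituting back brings back I: I = exp(2*z)*sin(2*z)/2 + exp(2*z)*cos(2*z)/2 − I.
Solving for I: (1 + 1)·I equals the remaining terms, so I = (1/2)·(exp(2*z)*sin(2*z)/2 + exp(2*z)*cos(2*z)/2).

exp(2*z)*sin(2*z)/4 + exp(2*z)*cos(2*z)/4 + C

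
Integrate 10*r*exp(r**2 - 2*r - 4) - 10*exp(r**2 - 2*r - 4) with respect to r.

Let u = r**2 - 2*r - 4, so du = (2*r - 2) dr.
Rewriting, the integral becomes 5·∫ e^u du = 5·e^u.
Substituting back, u = r**2 - 2*r - 4.

5*exp(r**2 - 2*r - 4) + C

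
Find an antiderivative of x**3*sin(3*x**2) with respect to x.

-x**2*cos(3*x**2)/6 + sin(3*x**2)/18 + C

Let u = x², du = 2x dx; rewrite as (1/2)∫ u^1·sin(3u) du.
Now integrate by parts 1 time.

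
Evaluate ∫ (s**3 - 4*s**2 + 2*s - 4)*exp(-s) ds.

(-s**3 + s**2 + 4)*exp(-s) + C

Use integration by parts with u = s**3 - 4*s**2 + 2*s - 4, dv = exp(-s) ds, so v = -exp(-s).
Apply parts 3 times (tabular method): alternate signs, differentiate u down to 0, integrate dv up.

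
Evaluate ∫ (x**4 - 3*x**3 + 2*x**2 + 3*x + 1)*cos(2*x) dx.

x**4*sin(2*x)/2 - 3*x**3*sin(2*x)/2 + x**3*cos(2*x) - x**2*sin(2*x)/2 - 9*x**2*cos(2*x)/4 + 15*x*sin(2*x)/4 - x*cos(2*x)/2 + 3*sin(2*x)/4 + 15*cos(2*x)/8 + C

Use integration by parts with u = x**4 - 3*x**3 + 2*x**2 + 3*x + 1, dv = cos(2*x) dx, so v = sin(2*x)/2.
Apply parts 4 times (tabular method): alternate signs, differentiate u down to 0, integrate dv up.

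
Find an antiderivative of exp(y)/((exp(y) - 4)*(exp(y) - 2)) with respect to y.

log(exp(y) - 4)/2 - log(exp(y) - 2)/2 + C

Let u = e^y, du = e^y dy.
The integral becomes ∫ du/((u-4)(u-2)); decompose into partial fractions.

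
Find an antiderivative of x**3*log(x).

x**4*log(x)/4 - x**4/16 + C

Use integration by parts with u = log(x), dv = x**3 dx.
Then du = 1/x dx and v = x**4/4.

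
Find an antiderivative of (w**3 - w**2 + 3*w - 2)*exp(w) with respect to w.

Use integration by parts with u = w**3 - w**2 + 3*w - 2, dv = exp(w) dw, so v = exp(w).
Apply parts 3 times (tabular method): alternate signs, differentiate u down to 0, integrate dv up.

(w**3 - 4*w**2 + 11*w - 13)*exp(w) + C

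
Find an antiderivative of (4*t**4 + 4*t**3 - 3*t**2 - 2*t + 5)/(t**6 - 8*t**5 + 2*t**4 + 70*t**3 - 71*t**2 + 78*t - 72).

Factor the denominator: (t - 6)*(t - 4)*(t - 1)*(t + 3)*(t**2 + 1).
Partial-fraction decomposition: -3*(10*t + 23)/(629*(t**2 + 1)) - 5/(63*(t + 3)) + 1/(15*(t - 1)) - 1229/(714*(t - 4)) + 5933/(3330*(t - 6)).
Integrate each term; A/(t−a) gives A·log|t−a|; the (Bt+D)/(t²+p²) term gives a log and an atan.

5933*log(t - 6)/3330 - 1229*log(t - 4)/714 + log(t - 1)/15 - 5*log(t + 3)/63 - 15*log(t**2 + 1)/629 - 69*atan(t)/629 + C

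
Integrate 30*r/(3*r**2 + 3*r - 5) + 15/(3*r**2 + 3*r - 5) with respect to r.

5*log(3*r**2 + 3*r - 5) + C

Let u = 3*r**2 + 3*r - 5, so du = (6*r + 3) dr.
Rewriting, the integral becomes 5·∫ 1/u du = 5·log(u).
Substituting back, u = 3*r**2 + 3*r - 5.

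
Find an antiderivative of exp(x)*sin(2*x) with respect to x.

exp(x)*sin(2*x)/5 - 2*exp(x)*cos(2*x)/5 + C

Let I denote the integral. Integrate by parts with u = sin(2*x), dv = exp(x) dx, so v = exp(x): I = exp(x)*sin(2*x) − 2·∫ exp(x)*cos(2*x) dx.
Apply parts again with u = cos(2*x), dv = exp(x) dx: ∫ exp(x)*cos(2*x) dx = exp(x)*cos(2*x) + 2·I. Substituting back brings back I: I = exp(x)*sin(2*x) - 2*exp(x)*cos(2*x) − 4·I.
Solving for I: (1 + 4)·I equals the remaining terms, so I = (1/5)·(exp(x)*sin(2*x) - 2*exp(x)*cos(2*x)).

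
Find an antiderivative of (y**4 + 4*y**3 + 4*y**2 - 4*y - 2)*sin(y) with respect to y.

Use integration by parts with u = y**4 + 4*y**3 + 4*y**2 - 4*y - 2, dv = sin(y) dy, so v = -cos(y).
Apply parts 4 times (tabular method): alternate signs, differentiate u down to 0, integrate dv up.

-y**4*cos(y) + 4*y**3*sin(y) - 4*y**3*cos(y) + 12*y**2*sin(y) + 8*y**2*cos(y) - 16*y*sin(y) + 28*y*cos(y) - 28*sin(y) - 14*cos(y) + C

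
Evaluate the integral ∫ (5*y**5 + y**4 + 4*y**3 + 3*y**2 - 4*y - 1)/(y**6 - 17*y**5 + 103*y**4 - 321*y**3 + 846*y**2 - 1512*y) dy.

Factor the denominator: y*(y - 7)*(y - 6)*(y - 4)*(y**2 + 9).
Partial-fraction decomposition: -(9281*y + 2994)/(19575*(y**2 + 9)) + 5663/(600*(y - 4)) - 41123/(540*(y - 6)) + 43963/(609*(y - 7)) + 1/(1512*y).
Integrate each term; A/(y−a) gives A·log|y−a|; the (By+D)/(y²+p²) term gives a log and an atan.

log(y)/1512 + 43963*log(y - 7)/609 - 41123*log(y - 6)/540 + 5663*log(y - 4)/600 - 9281*log(y**2 + 9)/39150 - 998*atan(y/3)/19575 + C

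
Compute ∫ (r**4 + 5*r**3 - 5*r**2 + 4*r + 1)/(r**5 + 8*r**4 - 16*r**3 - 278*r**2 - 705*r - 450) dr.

Factor the denominator: (r - 6)*(r + 1)*(r + 3)*(r + 5)**2.
Partial-fraction decomposition: 2113/(968*(r + 5)) + 18/(11*(r + 5)**2) - 55/(36*(r + 3)) + 3/(56*(r + 1)) + 2221/(7623*(r - 6)).
Integrate each term; A/(r−a) gives A·log|r−a|; A/(r−a)² gives −A/(r−a).

2221*log(r - 6)/7623 + 3*log(r + 1)/56 - 55*log(r + 3)/36 + 2113*log(r + 5)/968 - 18/(11*r + 55) + C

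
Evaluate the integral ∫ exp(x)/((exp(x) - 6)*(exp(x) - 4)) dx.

Let u = e^x, du = e^x dx.
The integral becomes ∫ du/((u-4)(u-6)); decompose into partial fractions.

log(exp(x) - 6)/2 - log(exp(x) - 4)/2 + C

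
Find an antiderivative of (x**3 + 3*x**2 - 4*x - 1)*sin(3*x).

Use integration by parts with u = x**3 + 3*x**2 - 4*x - 1, dv = sin(3*x) dx, so v = -cos(3*x)/3.
Apply parts 3 times (tabular method): alternate signs, differentiate u down to 0, integrate dv up.

-x**3*cos(3*x)/3 + x**2*sin(3*x)/3 - x**2*cos(3*x) + 2*x*sin(3*x)/3 + 14*x*cos(3*x)/9 - 14*sin(3*x)/27 + 5*cos(3*x)/9 + C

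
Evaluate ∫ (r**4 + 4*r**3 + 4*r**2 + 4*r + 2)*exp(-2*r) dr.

Use integration by parts with u = r**4 + 4*r**3 + 4*r**2 + 4*r + 2, dv = exp(-2*r) dr, so v = -exp(-2*r)/2.
Apply parts 4 times (tabular method): alternate signs, differentiate u down to 0, integrate dv up.

(-2*r**4 - 12*r**3 - 26*r**2 - 34*r - 21)*exp(-2*r)/4 + C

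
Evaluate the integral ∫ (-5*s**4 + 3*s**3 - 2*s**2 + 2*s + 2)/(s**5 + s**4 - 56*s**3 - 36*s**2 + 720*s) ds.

Factor the denominator: s*(s - 6)*(s - 4)*(s + 5)*(s + 6).
Partial-fraction decomposition: -721/(72*(s + 6)) + 1186/(165*(s + 5)) + 37/(24*(s - 4)) - 2945/(792*(s - 6)) + 1/(360*s).
Integrate each term: A/(s−a) contributes A·log|s−a|.

log(s)/360 - 2945*log(s - 6)/792 + 37*log(s - 4)/24 + 1186*log(s + 5)/165 - 721*log(s + 6)/72 + C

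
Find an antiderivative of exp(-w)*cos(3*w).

3*exp(-w)*sin(3*w)/10 - exp(-w)*cos(3*w)/10 + C

Let I denote the integral. Integrate by parts with u = cos(3*w), dv = exp(-w) dw, so v = -exp(-w): I = -exp(-w)*cos(3*w) − 3·∫ exp(-w)*sin(3*w) dw.
Apply parts again with u = sin(3*w), dv = exp(-w) dw: ∫ exp(-w)*sin(3*w) dw = -exp(-w)*sin(3*w) + 3·I. Substituting back brings back I: I = 3*exp(-w)*sin(3*w) - exp(-w)*cos(3*w) − 9·I.
Solving for I: (1 + 9)·I equals the remaining terms, so I = (1/10)·(3*exp(-w)*sin(3*w) - exp(-w)*cos(3*w)).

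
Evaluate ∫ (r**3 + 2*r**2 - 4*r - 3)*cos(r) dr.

Use integration by parts with u = r**3 + 2*r**2 - 4*r - 3, dv = cos(r) dr, so v = sin(r).
Apply parts 3 times (tabular method): alternate signs, differentiate u down to 0, integrate dv up.

r**3*sin(r) + 2*r**2*sin(r) + 3*r**2*cos(r) - 10*r*sin(r) + 4*r*cos(r) - 7*sin(r) - 10*cos(r) + C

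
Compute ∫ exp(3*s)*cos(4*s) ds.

Let I denote the integral. Integrate by parts with u = cos(4*s), dv = exp(3*s) ds, so v = exp(3*s)/3: I = exp(3*s)*cos(4*s)/3 + (4/3)·∫ exp(3*s)*sin(4*s) ds.
Apply parts again with u = sin(4*s), dv = exp(3*s) ds: ∫ exp(3*s)*sin(4*s) ds = exp(3*s)*sin(4*s)/3 − (4/3)·I. Substituting back brings back I: I = 4*exp(3*s)*sin(4*s)/9 + exp(3*s)*cos(4*s)/3 − (16/9)·I.
Solving for I: (1 + 16/9)·I equals the remaining terms, so I = (9/25)·(4*exp(3*s)*sin(4*s)/9 + exp(3*s)*cos(4*s)/3).

4*exp(3*s)*sin(4*s)/25 + 3*exp(3*s)*cos(4*s)/25 + C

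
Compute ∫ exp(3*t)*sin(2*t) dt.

Let I denote the integral. Integrate by parts with u = sin(2*t), dv = exp(3*t) dt, so v = exp(3*t)/3: I = exp(3*t)*sin(2*t)/3 − (2/3)·∫ exp(3*t)*cos(2*t) dt.
Apply parts again with u = cos(2*t), dv = exp(3*t) dt: ∫ exp(3*t)*cos(2*t) dt = exp(3*t)*cos(2*t)/3 + (2/3)·I. Substituting back brings back I: I = exp(3*t)*sin(2*t)/3 - 2*exp(3*t)*cos(2*t)/9 − (4/9)·I.
Solving for I: (1 + 4/9)·I equals the remaining terms, so I = (9/13)·(exp(3*t)*sin(2*t)/3 - 2*exp(3*t)*cos(2*t)/9).

3*exp(3*t)*sin(2*t)/13 - 2*exp(3*t)*cos(2*t)/13 + C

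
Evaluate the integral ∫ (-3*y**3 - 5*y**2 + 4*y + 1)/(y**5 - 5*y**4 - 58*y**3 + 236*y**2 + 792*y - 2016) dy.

Factor the denominator: (y - 7)*(y - 6)*(y - 2)*(y + 4)*(y + 6).
Partial-fraction decomposition: 445/(2496*(y + 6)) - 97/(1320*(y + 4)) - 7/(192*(y - 2)) + 803/(480*(y - 6)) - 249/(143*(y - 7)).
Integrate each term: A/(y−a) contributes A·log|y−a|.

-249*log(y - 7)/143 + 803*log(y - 6)/480 - 7*log(y - 2)/192 - 97*log(y + 4)/1320 + 445*log(y + 6)/2496 + C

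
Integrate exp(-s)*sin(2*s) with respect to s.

Let I denote the integral. Integrate by parts with u = sin(2*s), dv = exp(-s) ds, so v = -exp(-s): I = -exp(-s)*sin(2*s) + 2·∫ exp(-s)*cos(2*s) ds.
Apply parts again with u = cos(2*s), dv = exp(-s) ds: ∫ exp(-s)*cos(2*s) ds = -exp(-s)*cos(2*s) − 2·I. Substituting back brings back I: I = -exp(-s)*sin(2*s) - 2*exp(-s)*cos(2*s) − 4·I.
Solving for I: (1 + 4)·I equals the remaining terms, so I = (1/5)·(-exp(-s)*sin(2*s) - 2*exp(-s)*cos(2*s)).

-exp(-s)*sin(2*s)/5 - 2*exp(-s)*cos(2*s)/5 + C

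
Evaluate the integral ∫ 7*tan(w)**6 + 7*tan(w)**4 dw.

Let u = tan(w), so du = (tan(w)**2 + 1) dw.
Rewriting, the integral becomes 7·∫ u^4 du = 7·u^5/5.
Substituting back, u = tan(w).

7*tan(w)**5/5 + C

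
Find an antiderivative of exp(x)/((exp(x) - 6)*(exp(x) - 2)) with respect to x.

log(exp(x) - 6)/4 - log(exp(x) - 2)/4 + C

Let u = e^x, du = e^x dx.
The integral becomes ∫ du/((u-2)(u-6)); decompose into partial fractions.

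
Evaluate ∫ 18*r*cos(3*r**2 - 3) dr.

3*sin(3*r**2 - 3) + C

Let u = 3*r**2 - 3, so du = (6*r) dr.
Rewriting, the integral becomes 3·∫ cos(u) du = 3·sin(u).
Substituting back, u = 3*r**2 - 3.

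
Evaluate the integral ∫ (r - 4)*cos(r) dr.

Use integration by parts with u = r - 4, dv = cos(r) dr, so v = sin(r).
Apply parts 1 times (tabular method): alternate signs, differentiate u down to 0, integrate dv up.

r*sin(r) - 4*sin(r) + cos(r) + C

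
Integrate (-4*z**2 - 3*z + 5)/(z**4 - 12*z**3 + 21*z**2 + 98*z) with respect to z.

Factor the denominator: z*(z - 7)**2*(z + 2).
Partial-fraction decomposition: 5/(162*(z + 2)) - 325/(3969*(z - 7)) - 212/(63*(z - 7)**2) + 5/(98*z).
Integrate each term; A/(z−a) gives A·log|z−a|; A/(z−a)² gives −A/(z−a).

5*log(z)/98 - 325*log(z - 7)/3969 + 5*log(z + 2)/162 + 212/(63*z - 441) + C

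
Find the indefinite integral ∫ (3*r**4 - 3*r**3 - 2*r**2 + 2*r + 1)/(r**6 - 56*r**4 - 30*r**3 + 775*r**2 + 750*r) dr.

log(r)/750 + 3181*log(r - 6)/5082 - 487*log(r - 5)/1000 - log(r + 1)/224 - 65729*log(r + 5)/484000 - 2191/(2200*r + 11000) + C

Factor the denominator: r*(r - 6)*(r - 5)*(r + 1)*(r + 5)**2.
Partial-fraction decomposition: -65729/(484000*(r + 5)) + 2191/(2200*(r + 5)**2) - 1/(224*(r + 1)) - 487/(1000*(r - 5)) + 3181/(5082*(r - 6)) + 1/(750*r).
Integrate each term; A/(r−a) gives A·log|r−a|; A/(r−a)² gives −A/(r−a).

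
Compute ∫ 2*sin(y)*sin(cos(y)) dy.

2*cos(cos(y)) + C

Let u = cos(y), so du = (-sin(y)) dy.
Rewriting, the integral becomes -2·∫ sin(u) du = -2·-cos(u).
Substituting back, u = cos(y).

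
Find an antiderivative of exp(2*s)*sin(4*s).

Let I denote the integral. Integrate by parts with u = sin(4*s), dv = exp(2*s) ds, so v = exp(2*s)/2: I = exp(2*s)*sin(4*s)/2 − 2·∫ exp(2*s)*cos(4*s) ds.
Apply parts again with u = cos(4*s), dv = exp(2*s) ds: ∫ exp(2*s)*cos(4*s) ds = exp(2*s)*cos(4*s)/2 + 2·I. Substituting back brings back I: I = exp(2*s)*sin(4*s)/2 - exp(2*s)*cos(4*s) − 4·I.
Solving for I: (1 + 4)·I equals the remaining terms, so I = (1/5)·(exp(2*s)*sin(4*s)/2 - exp(2*s)*cos(4*s)).

exp(2*s)*sin(4*s)/10 - exp(2*s)*cos(4*s)/5 + C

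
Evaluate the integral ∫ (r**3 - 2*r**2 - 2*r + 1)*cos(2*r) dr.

r**3*sin(2*r)/2 - r**2*sin(2*r) + 3*r**2*cos(2*r)/4 - 7*r*sin(2*r)/4 - r*cos(2*r) + sin(2*r) - 7*cos(2*r)/8 + C

Use integration by parts with u = r**3 - 2*r**2 - 2*r + 1, dv = cos(2*r) dr, so v = sin(2*r)/2.
Apply parts 3 times (tabular method): alternate signs, differentiate u down to 0, integrate dv up.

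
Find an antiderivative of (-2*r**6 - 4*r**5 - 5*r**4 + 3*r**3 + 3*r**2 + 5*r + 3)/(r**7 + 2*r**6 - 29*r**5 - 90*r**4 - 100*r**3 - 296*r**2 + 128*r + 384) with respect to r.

-130107*log(r - 6)/140000 - 3*log(r - 1)/1250 - log(r + 1)/126 - 85543*log(r + 4)/90000 - 2197*log(r**2 + 4)/40000 - 771*atan(r/2)/20000 - 5537/(3000*r + 12000) + C

Factor the denominator: (r - 6)*(r - 1)*(r + 1)*(r + 4)**2*(r**2 + 4).
Partial-fraction decomposition: -(2197*r + 1542)/(20000*(r**2 + 4)) - 85543/(90000*(r + 4)) + 5537/(3000*(r + 4)**2) - 1/(126*(r + 1)) - 3/(1250*(r - 1)) - 130107/(140000*(r - 6)).
Integrate each term; A/(r−a) gives A·log|r−a|; the (Br+D)/(r²+p²) term gives a log and an atan.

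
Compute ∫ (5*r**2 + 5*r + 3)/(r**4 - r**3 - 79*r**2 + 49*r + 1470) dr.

283*log(r - 7)/168 - 213*log(r - 6)/143 + 103*log(r + 5)/264 - 213*log(r + 7)/364 + C

Factor the denominator: (r - 7)*(r - 6)*(r + 5)*(r + 7).
Partial-fraction decomposition: -213/(364*(r + 7)) + 103/(264*(r + 5)) - 213/(143*(r - 6)) + 283/(168*(r - 7)).
Integrate each term: A/(r−a) contributes A·log|r−a|.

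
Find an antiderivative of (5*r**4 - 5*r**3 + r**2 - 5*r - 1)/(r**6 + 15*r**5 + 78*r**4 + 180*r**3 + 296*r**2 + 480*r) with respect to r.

-log(r)/480 - 327*log(r + 4)/32 + 131*log(r + 5)/5 - 1525*log(r + 6)/96 - 3*log(r**2 + 4)/64 - 3*atan(r/2)/32 + C

Factor the denominator: r*(r + 4)*(r + 5)*(r + 6)*(r**2 + 4).
Partial-fraction decomposition: -3*(r + 2)/(32*(r**2 + 4)) - 1525/(96*(r + 6)) + 131/(5*(r + 5)) - 327/(32*(r + 4)) - 1/(480*r).
Integrate each term; A/(r−a) gives A·log|r−a|; the (Br+D)/(r²+p²) term gives a log and an atan.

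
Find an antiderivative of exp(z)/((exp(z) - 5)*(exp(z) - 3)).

Let u = e^z, du = e^z dz.
The integral becomes ∫ du/((u-5)(u-3)); decompose into partial fractions.

log(exp(z) - 5)/2 - log(exp(z) - 3)/2 + C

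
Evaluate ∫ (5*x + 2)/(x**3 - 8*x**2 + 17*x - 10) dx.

Factor the denominator: (x - 5)*(x - 2)*(x - 1).
Partial-fraction decomposition: 7/(4*(x - 1)) - 4/(x - 2) + 9/(4*(x - 5)).
Integrate each term: A/(x−a) contributes A·log|x−a|.

9*log(x - 5)/4 - 4*log(x - 2) + 7*log(x - 1)/4 + C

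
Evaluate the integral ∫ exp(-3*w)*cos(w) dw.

exp(-3*w)*sin(w)/10 - 3*exp(-3*w)*cos(w)/10 + C

Let I denote the integral. Integrate by parts with u = cos(w), dv = exp(-3*w) dw, so v = -exp(-3*w)/3: I = -exp(-3*w)*cos(w)/3 − (1/3)·∫ exp(-3*w)*sin(w) dw.
Apply parts again with u = sin(w), dv = exp(-3*w) dw: ∫ exp(-3*w)*sin(w) dw = -exp(-3*w)*sin(w)/3 + (1/3)·I. Substituting back brings back I: I = exp(-3*w)*sin(w)/9 - exp(-3*w)*cos(w)/3 − (1/9)·I.
Solving for I: (1 + 1/9)·I equals the remaining terms, so I = (9/10)·(exp(-3*w)*sin(w)/9 - exp(-3*w)*cos(w)/3).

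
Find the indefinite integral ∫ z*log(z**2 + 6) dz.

z**2*log(z**2 + 6)/2 - z**2/2 + 3*log(z**2 + 6) + C

Let u = z**2 + 6, so du = (2*z) dz.
The integral becomes (1/2)·∫ log(u) du; integrate by parts with u′=log(u), dv′=du.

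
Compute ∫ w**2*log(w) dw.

Use integration by parts with u = log(w), dv = w**2 dw.
Then du = 1/w dw and v = w**3/3.

w**3*log(w)/3 - w**3/9 + C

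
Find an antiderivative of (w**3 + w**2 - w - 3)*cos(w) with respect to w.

w**3*sin(w) + w**2*sin(w) + 3*w**2*cos(w) - 7*w*sin(w) + 2*w*cos(w) - 5*sin(w) - 7*cos(w) + C

Use integration by parts with u = w**3 + w**2 - w - 3, dv = cos(w) dw, so v = sin(w).
Apply parts 3 times (tabular method): alternate signs, differentiate u down to 0, integrate dv up.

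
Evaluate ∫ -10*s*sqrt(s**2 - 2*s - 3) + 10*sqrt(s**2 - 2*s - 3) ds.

Let u = s**2 - 2*s - 3, so du = (2*s - 2) ds.
Rewriting, the integral becomes -5·∫ √u du = -5·(2/3)u^(3/2).
Substituting back, u = s**2 - 2*s - 3.

-10*(s**2 - 2*s - 3)**(3/2)/3 + C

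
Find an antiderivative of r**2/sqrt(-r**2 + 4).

Substitute r = 2·sin(θ), so dr = 2·cos(θ) dθ and the radical becomes sqrt(-r**2 + 4) = 2·cos(θ) by the Pythagorean identity.
Integrate the resulting trig expression in θ, then back-substitute θ = asin(r/2), sin(θ) = r/2, cos(θ) = sqrt(-r**2 + 4)/2 (absorbing any constant into C).

-r*sqrt(-r**2 + 4)/2 + 2*asin(r/2) + C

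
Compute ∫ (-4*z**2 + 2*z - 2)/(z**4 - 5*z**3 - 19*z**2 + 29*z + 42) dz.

Factor the denominator: (z - 7)*(z - 2)*(z + 1)*(z + 3).
Partial-fraction decomposition: 11/(25*(z + 3)) - 1/(6*(z + 1)) + 14/(75*(z - 2)) - 23/(50*(z - 7)).
Integrate each term: A/(z−a) contributes A·log|z−a|.

-23*log(z - 7)/50 + 14*log(z - 2)/75 - log(z + 1)/6 + 11*log(z + 3)/25 + C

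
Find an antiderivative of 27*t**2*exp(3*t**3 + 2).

3*exp(3*t**3 + 2) + C

Let u = 3*t**3 + 2, so du = (9*t**2) dt.
Rewriting, the integral becomes 3·∫ e^u du = 3·e^u.
Substituting back, u = 3*t**3 + 2.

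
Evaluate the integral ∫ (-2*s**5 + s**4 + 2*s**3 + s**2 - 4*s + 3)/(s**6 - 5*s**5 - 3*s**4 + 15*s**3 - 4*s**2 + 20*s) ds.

Factor the denominator: s*(s - 5)*(s - 2)*(s + 2)*(s**2 + 1).
Partial-fraction decomposition: -(23*s + 37)/(130*(s**2 + 1)) - 79/(280*(s + 2)) + 11/(40*(s - 2)) - 1789/(910*(s - 5)) + 3/(20*s).
Integrate each term; A/(s−a) gives A·log|s−a|; the (Bs+D)/(s²+p²) term gives a log and an atan.

3*log(s)/20 - 1789*log(s - 5)/910 + 11*log(s - 2)/40 - 79*log(s + 2)/280 - 23*log(s**2 + 1)/260 - 37*atan(s)/130 + C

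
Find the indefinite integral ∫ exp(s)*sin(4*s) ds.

Let I denote the integral. Integrate by parts with u = sin(4*s), dv = exp(s) ds, so v = exp(s): I = exp(s)*sin(4*s) − 4·∫ exp(s)*cos(4*s) ds.
Apply parts again with u = cos(4*s), dv = exp(s) ds: ∫ exp(s)*cos(4*s) ds = exp(s)*cos(4*s) + 4·I. Substituting back brings back I: I = exp(s)*sin(4*s) - 4*exp(s)*cos(4*s) − 16·I.
Solving for I: (1 + 16)·I equals the remaining terms, so I = (1/17)·(exp(s)*sin(4*s) - 4*exp(s)*cos(4*s)).

exp(s)*sin(4*s)/17 - 4*exp(s)*cos(4*s)/17 + C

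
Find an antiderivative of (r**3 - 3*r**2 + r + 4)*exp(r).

(r**3 - 6*r**2 + 13*r - 9)*exp(r) + C

Use integration by parts with u = r**3 - 3*r**2 + r + 4, dv = exp(r) dr, so v = exp(r).
Apply parts 3 times (tabular method): alternate signs, differentiate u down to 0, integrate dv up.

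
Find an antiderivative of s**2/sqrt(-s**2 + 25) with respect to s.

-s*sqrt(-s**2 + 25)/2 + 25*asin(s/5)/2 + C

Substitute s = 5·sin(θ), so ds = 5·cos(θ) dθ and the radical becomes sqrt(-s**2 + 25) = 5·cos(θ) by the Pythagorean identity.
Integrate the resulting trig expression in θ, then back-substitute θ = asin(s/5), sin(θ) = s/5, cos(θ) = sqrt(-s**2 + 25)/5 (absorbing any constant into C).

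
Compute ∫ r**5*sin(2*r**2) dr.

-r**4*cos(2*r**2)/4 + r**2*sin(2*r**2)/4 + cos(2*r**2)/8 + C

Let u = r², du = 2r dr; rewrite as (1/2)∫ u^2·sin(2u) du.
Now integrate by parts 2 times.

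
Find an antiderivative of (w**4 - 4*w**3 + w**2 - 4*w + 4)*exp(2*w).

(w**4 - 6*w**3 + 10*w**2 - 14*w + 11)*exp(2*w)/2 + C

Use integration by parts with u = w**4 - 4*w**3 + w**2 - 4*w + 4, dv = exp(2*w) dw, so v = exp(2*w)/2.
Apply parts 4 times (tabular method): alternate signs, differentiate u down to 0, integrate dv up.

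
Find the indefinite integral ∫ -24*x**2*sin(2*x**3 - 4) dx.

4*cos(2*x**3 - 4) + C

Let u = 2*x**3 - 4, so du = (6*x**2) dx.
Rewriting, the integral becomes -4·∫ sin(u) du = -4·-cos(u).
Substituting back, u = 2*x**3 - 4.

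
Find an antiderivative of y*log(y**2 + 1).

Let u = y**2 + 1, so du = (2*y) dy.
The integral becomes (1/2)·∫ log(u) du; integrate by parts with u′=log(u), dv′=du.

y**2*log(y**2 + 1)/2 - y**2/2 + log(y**2 + 1)/2 + C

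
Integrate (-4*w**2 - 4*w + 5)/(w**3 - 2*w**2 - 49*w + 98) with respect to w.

-219*log(w - 7)/70 + 19*log(w - 2)/45 - 163*log(w + 7)/126 + C

Factor the denominator: (w - 7)*(w - 2)*(w + 7).
Partial-fraction decomposition: -163/(126*(w + 7)) + 19/(45*(w - 2)) - 219/(70*(w - 7)).
Integrate each term: A/(w−a) contributes A·log|w−a|.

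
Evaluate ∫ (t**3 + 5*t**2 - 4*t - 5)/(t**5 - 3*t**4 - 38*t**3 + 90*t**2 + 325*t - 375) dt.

113*log(t - 5)/2560 - log(t - 1)/128 - 25*log(t + 3)/512 + log(t + 5)/80 - 45/(64*t - 320) + C

Factor the denominator: (t - 5)**2*(t - 1)*(t + 3)*(t + 5).
Partial-fraction decomposition: 1/(80*(t + 5)) - 25/(512*(t + 3)) - 1/(128*(t - 1)) + 113/(2560*(t - 5)) + 45/(64*(t - 5)**2).
Integrate each term; A/(t−a) gives A·log|t−a|; A/(t−a)² gives −A/(t−a).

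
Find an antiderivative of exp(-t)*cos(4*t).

Let I denote the integral. Integrate by parts with u = cos(4*t), dv = exp(-t) dt, so v = -exp(-t): I = -exp(-t)*cos(4*t) − 4·∫ exp(-t)*sin(4*t) dt.
Apply parts again with u = sin(4*t), dv = exp(-t) dt: ∫ exp(-t)*sin(4*t) dt = -exp(-t)*sin(4*t) + 4·I. Substituting back brings back I: I = 4*exp(-t)*sin(4*t) - exp(-t)*cos(4*t) − 16·I.
Solving for I: (1 + 16)·I equals the remaining terms, so I = (1/17)·(4*exp(-t)*sin(4*t) - exp(-t)*cos(4*t)).

4*exp(-t)*sin(4*t)/17 - exp(-t)*cos(4*t)/17 + C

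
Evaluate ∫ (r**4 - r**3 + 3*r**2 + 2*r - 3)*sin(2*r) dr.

Use integration by parts with u = r**4 - r**3 + 3*r**2 + 2*r - 3, dv = sin(2*r) dr, so v = -cos(2*r)/2.
Apply parts 4 times (tabular method): alternate signs, differentiate u down to 0, integrate dv up.

-r**4*cos(2*r)/2 + r**3*sin(2*r) + r**3*cos(2*r)/2 - 3*r**2*sin(2*r)/4 - 7*r*cos(2*r)/4 + 7*sin(2*r)/8 + 3*cos(2*r)/2 + C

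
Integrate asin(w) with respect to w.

Use integration by parts with u = arcsin(w), dv = dw.
Then du = 1/sqrt(-w**2 + 1) dw.

w*asin(w) + sqrt(-w**2 + 1) + C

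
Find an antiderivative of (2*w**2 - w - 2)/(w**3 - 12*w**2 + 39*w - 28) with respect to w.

Factor the denominator: (w - 7)*(w - 4)*(w - 1).
Partial-fraction decomposition: -1/(18*(w - 1)) - 26/(9*(w - 4)) + 89/(18*(w - 7)).
Integrate each term: A/(w−a) contributes A·log|w−a|.

89*log(w - 7)/18 - 26*log(w - 4)/9 - log(w - 1)/18 + C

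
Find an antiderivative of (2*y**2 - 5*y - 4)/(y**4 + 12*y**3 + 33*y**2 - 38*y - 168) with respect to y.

-log(y - 2)/45 - 29*log(y + 3)/20 + 8*log(y + 4)/3 - 43*log(y + 7)/36 + C

Factor the denominator: (y - 2)*(y + 3)*(y + 4)*(y + 7).
Partial-fraction decomposition: -43/(36*(y + 7)) + 8/(3*(y + 4)) - 29/(20*(y + 3)) - 1/(45*(y - 2)).
Integrate each term: A/(y−a) contributes A·log|y−a|.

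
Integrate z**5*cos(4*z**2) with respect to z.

Let u = z², du = 2z dz; rewrite as (1/2)∫ u^2·cos(4u) du.
Now integrate by parts 2 times.

z**4*sin(4*z**2)/8 + z**2*cos(4*z**2)/16 - sin(4*z**2)/64 + C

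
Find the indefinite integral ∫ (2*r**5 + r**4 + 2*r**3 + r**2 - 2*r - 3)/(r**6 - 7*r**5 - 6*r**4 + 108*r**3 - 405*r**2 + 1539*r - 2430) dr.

5767*log(r - 6)/1485 - 7187*log(r - 3)/3456 + 5843*log(r + 5)/23936 - 49*log(r**2 + 9)/2040 + 1823*atan(r/3)/9180 + 23/(16*r - 48) + C

Factor the denominator: (r - 6)*(r - 3)**2*(r + 5)*(r**2 + 9).
Partial-fraction decomposition: -(147*r - 1823)/(3060*(r**2 + 9)) + 5843/(23936*(r + 5)) - 7187/(3456*(r - 3)) - 23/(16*(r - 3)**2) + 5767/(1485*(r - 6)).
Integrate each term; A/(r−a) gives A·log|r−a|; the (Br+D)/(r²+p²) term gives a log and an atan.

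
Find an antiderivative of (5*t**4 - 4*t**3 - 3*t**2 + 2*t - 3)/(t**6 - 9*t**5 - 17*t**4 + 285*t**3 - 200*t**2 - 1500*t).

log(t)/500 + 1839*log(t - 6)/176 - 251763*log(t - 5)/24500 + 31*log(t + 2)/784 - 1179*log(t + 5)/5500 + 2557/(350*t - 1750) + C

Factor the denominator: t*(t - 6)*(t - 5)**2*(t + 2)*(t + 5).
Partial-fraction decomposition: -1179/(5500*(t + 5)) + 31/(784*(t + 2)) - 251763/(24500*(t - 5)) - 2557/(350*(t - 5)**2) + 1839/(176*(t - 6)) + 1/(500*t).
Integrate each term; A/(t−a) gives A·log|t−a|; A/(t−a)² gives −A/(t−a).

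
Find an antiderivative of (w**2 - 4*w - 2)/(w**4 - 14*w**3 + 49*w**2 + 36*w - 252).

19*log(w - 7)/36 - 5*log(w - 6)/12 - log(w - 3)/12 - log(w + 2)/36 + C

Factor the denominator: (w - 7)*(w - 6)*(w - 3)*(w + 2).
Partial-fraction decomposition: -1/(36*(w + 2)) - 1/(12*(w - 3)) - 5/(12*(w - 6)) + 19/(36*(w - 7)).
Integrate each term: A/(w−a) contributes A·log|w−a|.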